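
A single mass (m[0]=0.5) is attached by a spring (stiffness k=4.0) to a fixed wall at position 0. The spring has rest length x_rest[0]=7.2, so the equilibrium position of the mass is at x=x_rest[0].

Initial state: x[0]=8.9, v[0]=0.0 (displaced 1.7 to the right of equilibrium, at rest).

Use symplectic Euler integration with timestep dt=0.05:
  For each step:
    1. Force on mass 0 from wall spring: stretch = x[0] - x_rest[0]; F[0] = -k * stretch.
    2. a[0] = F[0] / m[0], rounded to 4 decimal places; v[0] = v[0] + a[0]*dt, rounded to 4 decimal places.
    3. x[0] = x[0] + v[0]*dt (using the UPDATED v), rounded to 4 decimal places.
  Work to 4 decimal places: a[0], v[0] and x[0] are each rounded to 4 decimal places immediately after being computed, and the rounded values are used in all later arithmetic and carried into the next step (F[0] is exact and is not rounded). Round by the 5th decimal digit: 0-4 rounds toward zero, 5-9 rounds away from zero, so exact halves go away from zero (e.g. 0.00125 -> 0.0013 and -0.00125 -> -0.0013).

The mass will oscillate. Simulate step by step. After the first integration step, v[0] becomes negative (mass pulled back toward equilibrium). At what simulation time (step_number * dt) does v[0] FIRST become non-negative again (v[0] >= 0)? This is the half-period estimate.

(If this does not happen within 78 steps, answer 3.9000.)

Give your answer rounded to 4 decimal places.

Step 0: x=[8.9000] v=[0.0000]
Step 1: x=[8.8660] v=[-0.6800]
Step 2: x=[8.7987] v=[-1.3464]
Step 3: x=[8.6994] v=[-1.9859]
Step 4: x=[8.5701] v=[-2.5857]
Step 5: x=[8.4134] v=[-3.1337]
Step 6: x=[8.2324] v=[-3.6191]
Step 7: x=[8.0308] v=[-4.0321]
Step 8: x=[7.8126] v=[-4.3644]
Step 9: x=[7.5821] v=[-4.6094]
Step 10: x=[7.3440] v=[-4.7622]
Step 11: x=[7.1030] v=[-4.8198]
Step 12: x=[6.8640] v=[-4.7810]
Step 13: x=[6.6317] v=[-4.6466]
Step 14: x=[6.4107] v=[-4.4193]
Step 15: x=[6.2055] v=[-4.1036]
Step 16: x=[6.0202] v=[-3.7058]
Step 17: x=[5.8585] v=[-3.2339]
Step 18: x=[5.7236] v=[-2.6973]
Step 19: x=[5.6183] v=[-2.1067]
Step 20: x=[5.5446] v=[-1.4740]
Step 21: x=[5.5040] v=[-0.8118]
Step 22: x=[5.4973] v=[-0.1334]
Step 23: x=[5.5247] v=[0.5477]
First v>=0 after going negative at step 23, time=1.1500

Answer: 1.1500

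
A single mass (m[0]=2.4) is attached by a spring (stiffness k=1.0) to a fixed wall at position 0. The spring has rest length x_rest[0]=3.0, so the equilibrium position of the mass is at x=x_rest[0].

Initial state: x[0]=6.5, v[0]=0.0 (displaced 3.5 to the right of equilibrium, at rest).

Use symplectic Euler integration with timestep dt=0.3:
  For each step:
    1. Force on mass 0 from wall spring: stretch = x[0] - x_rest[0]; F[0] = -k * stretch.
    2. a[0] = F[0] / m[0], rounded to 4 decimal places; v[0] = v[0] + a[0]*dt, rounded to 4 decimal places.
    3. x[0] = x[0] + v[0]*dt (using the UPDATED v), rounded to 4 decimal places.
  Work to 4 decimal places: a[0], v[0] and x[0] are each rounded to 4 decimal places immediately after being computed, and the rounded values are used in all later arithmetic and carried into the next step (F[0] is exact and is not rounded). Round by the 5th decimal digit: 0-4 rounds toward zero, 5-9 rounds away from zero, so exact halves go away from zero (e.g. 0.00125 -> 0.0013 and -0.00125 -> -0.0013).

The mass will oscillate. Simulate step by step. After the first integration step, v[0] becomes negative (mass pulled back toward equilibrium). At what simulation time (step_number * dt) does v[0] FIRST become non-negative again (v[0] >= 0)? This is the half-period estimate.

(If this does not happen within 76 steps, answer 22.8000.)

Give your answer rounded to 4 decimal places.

Answer: 5.1000

Derivation:
Step 0: x=[6.5000] v=[0.0000]
Step 1: x=[6.3688] v=[-0.4375]
Step 2: x=[6.1112] v=[-0.8586]
Step 3: x=[5.7370] v=[-1.2475]
Step 4: x=[5.2601] v=[-1.5896]
Step 5: x=[4.6985] v=[-1.8721]
Step 6: x=[4.0732] v=[-2.0844]
Step 7: x=[3.4076] v=[-2.2186]
Step 8: x=[2.7268] v=[-2.2695]
Step 9: x=[2.0562] v=[-2.2354]
Step 10: x=[1.4210] v=[-2.1174]
Step 11: x=[0.8450] v=[-1.9200]
Step 12: x=[0.3498] v=[-1.6506]
Step 13: x=[-0.0460] v=[-1.3193]
Step 14: x=[-0.3276] v=[-0.9385]
Step 15: x=[-0.4844] v=[-0.5226]
Step 16: x=[-0.5105] v=[-0.0871]
Step 17: x=[-0.4050] v=[0.3517]
First v>=0 after going negative at step 17, time=5.1000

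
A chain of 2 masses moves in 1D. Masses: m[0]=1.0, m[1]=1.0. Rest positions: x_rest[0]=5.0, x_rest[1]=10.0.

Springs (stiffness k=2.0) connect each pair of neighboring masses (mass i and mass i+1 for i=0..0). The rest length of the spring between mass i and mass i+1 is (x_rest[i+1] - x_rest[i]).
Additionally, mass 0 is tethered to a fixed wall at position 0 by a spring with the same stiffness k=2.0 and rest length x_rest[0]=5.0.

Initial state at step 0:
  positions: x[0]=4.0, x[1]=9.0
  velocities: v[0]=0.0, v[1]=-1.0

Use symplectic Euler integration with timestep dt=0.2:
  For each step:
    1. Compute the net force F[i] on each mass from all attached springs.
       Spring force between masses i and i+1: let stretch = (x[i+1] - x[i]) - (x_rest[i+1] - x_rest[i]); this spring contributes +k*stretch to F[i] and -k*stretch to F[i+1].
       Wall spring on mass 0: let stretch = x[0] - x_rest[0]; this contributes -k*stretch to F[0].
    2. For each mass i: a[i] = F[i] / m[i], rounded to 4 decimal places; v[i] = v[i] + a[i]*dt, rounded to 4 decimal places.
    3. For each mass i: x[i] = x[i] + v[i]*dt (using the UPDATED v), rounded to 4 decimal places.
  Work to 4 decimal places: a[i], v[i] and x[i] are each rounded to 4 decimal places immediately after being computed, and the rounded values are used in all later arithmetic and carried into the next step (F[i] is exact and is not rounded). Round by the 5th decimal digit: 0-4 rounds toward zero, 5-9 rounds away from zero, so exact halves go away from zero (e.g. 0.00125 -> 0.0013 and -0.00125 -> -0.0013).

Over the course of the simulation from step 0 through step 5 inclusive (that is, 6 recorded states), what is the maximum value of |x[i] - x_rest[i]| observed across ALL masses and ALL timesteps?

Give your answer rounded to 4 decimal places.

Step 0: x=[4.0000 9.0000] v=[0.0000 -1.0000]
Step 1: x=[4.0800 8.8000] v=[0.4000 -1.0000]
Step 2: x=[4.2112 8.6224] v=[0.6560 -0.8880]
Step 3: x=[4.3584 8.4919] v=[0.7360 -0.6525]
Step 4: x=[4.4876 8.4307] v=[0.6460 -0.3059]
Step 5: x=[4.5732 8.4541] v=[0.4282 0.1169]
Max displacement = 1.5693

Answer: 1.5693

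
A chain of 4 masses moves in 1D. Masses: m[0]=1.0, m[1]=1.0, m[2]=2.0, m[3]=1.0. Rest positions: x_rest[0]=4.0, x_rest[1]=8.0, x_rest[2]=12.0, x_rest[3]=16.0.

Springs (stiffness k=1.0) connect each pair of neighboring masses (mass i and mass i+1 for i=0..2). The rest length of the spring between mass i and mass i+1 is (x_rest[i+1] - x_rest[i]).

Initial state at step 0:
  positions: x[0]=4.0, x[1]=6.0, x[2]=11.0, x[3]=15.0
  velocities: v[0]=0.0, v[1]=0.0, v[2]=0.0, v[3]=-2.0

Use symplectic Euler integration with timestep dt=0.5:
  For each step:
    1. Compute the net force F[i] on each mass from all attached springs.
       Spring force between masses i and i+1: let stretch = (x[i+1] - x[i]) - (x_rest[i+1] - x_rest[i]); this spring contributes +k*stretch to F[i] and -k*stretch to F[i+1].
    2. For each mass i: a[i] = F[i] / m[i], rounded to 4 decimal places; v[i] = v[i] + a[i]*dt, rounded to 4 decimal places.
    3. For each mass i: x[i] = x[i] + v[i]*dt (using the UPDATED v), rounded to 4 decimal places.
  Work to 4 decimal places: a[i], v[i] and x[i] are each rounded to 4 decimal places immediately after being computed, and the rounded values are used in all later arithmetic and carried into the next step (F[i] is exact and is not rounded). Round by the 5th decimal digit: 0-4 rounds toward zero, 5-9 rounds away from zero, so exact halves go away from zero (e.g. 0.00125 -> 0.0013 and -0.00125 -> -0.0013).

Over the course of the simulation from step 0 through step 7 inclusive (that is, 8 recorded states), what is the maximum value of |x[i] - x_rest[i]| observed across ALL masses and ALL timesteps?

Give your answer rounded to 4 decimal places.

Step 0: x=[4.0000 6.0000 11.0000 15.0000] v=[0.0000 0.0000 0.0000 -2.0000]
Step 1: x=[3.5000 6.7500 10.8750 14.0000] v=[-1.0000 1.5000 -0.2500 -2.0000]
Step 2: x=[2.8125 7.7188 10.6250 13.2188] v=[-1.3750 1.9375 -0.5000 -1.5625]
Step 3: x=[2.3516 8.1876 10.3360 12.7891] v=[-0.9219 0.9375 -0.5781 -0.8594]
Step 4: x=[2.3497 7.7345 10.0851 12.7461] v=[-0.0039 -0.9063 -0.5019 -0.0860]
Step 5: x=[2.6940 6.5228 9.8730 13.0379] v=[0.6885 -2.4234 -0.4243 0.5835]
Step 6: x=[2.9955 5.1915 9.6377 13.5385] v=[0.6029 -2.6627 -0.4707 1.0011]
Step 7: x=[2.8460 4.4227 9.3342 14.0639] v=[-0.2991 -1.5376 -0.6071 1.0507]
Max displacement = 3.5773

Answer: 3.5773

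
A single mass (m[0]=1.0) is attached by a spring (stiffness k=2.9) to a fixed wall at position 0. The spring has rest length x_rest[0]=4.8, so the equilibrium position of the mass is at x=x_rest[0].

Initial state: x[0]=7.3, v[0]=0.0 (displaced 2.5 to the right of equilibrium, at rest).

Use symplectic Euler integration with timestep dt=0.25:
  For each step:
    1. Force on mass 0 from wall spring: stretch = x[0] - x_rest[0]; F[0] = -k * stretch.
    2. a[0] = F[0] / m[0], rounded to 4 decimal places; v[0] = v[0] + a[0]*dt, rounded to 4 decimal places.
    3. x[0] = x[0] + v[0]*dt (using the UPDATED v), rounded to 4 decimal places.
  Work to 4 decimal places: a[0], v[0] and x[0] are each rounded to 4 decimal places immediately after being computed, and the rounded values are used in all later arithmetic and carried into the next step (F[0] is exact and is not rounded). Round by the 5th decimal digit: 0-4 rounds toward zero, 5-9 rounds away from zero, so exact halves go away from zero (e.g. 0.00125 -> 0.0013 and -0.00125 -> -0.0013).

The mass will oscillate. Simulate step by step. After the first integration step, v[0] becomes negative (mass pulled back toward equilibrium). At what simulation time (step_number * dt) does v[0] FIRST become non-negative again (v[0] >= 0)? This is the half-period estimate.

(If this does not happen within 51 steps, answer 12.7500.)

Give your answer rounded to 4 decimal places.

Step 0: x=[7.3000] v=[0.0000]
Step 1: x=[6.8469] v=[-1.8125]
Step 2: x=[6.0228] v=[-3.2965]
Step 3: x=[4.9771] v=[-4.1830]
Step 4: x=[3.8993] v=[-4.3114]
Step 5: x=[2.9847] v=[-3.6584]
Step 6: x=[2.3991] v=[-2.3423]
Step 7: x=[2.2487] v=[-0.6017]
Step 8: x=[2.5607] v=[1.2480]
First v>=0 after going negative at step 8, time=2.0000

Answer: 2.0000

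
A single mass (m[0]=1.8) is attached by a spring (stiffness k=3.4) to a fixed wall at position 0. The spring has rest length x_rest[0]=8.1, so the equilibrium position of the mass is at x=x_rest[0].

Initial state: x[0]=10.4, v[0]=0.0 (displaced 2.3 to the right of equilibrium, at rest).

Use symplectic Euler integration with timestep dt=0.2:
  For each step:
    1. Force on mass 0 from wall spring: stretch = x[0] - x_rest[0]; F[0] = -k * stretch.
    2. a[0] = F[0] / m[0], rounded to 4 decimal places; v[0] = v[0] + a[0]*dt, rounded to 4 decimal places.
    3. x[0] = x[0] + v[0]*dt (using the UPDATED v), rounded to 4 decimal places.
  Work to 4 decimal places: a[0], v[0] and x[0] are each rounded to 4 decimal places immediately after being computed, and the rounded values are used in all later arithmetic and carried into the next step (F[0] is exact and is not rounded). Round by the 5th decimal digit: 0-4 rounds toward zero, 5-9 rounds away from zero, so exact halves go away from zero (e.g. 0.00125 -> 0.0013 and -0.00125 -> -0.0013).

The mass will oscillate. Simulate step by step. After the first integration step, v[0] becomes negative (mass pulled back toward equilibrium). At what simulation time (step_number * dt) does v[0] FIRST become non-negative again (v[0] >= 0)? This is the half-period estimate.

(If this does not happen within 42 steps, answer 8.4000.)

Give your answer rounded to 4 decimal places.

Answer: 2.4000

Derivation:
Step 0: x=[10.4000] v=[0.0000]
Step 1: x=[10.2262] v=[-0.8689]
Step 2: x=[9.8918] v=[-1.6721]
Step 3: x=[9.4220] v=[-2.3490]
Step 4: x=[8.8523] v=[-2.8484]
Step 5: x=[8.2258] v=[-3.1326]
Step 6: x=[7.5898] v=[-3.1801]
Step 7: x=[6.9923] v=[-2.9874]
Step 8: x=[6.4785] v=[-2.5689]
Step 9: x=[6.0872] v=[-1.9563]
Step 10: x=[5.8480] v=[-1.1959]
Step 11: x=[5.7790] v=[-0.3451]
Step 12: x=[5.8853] v=[0.5317]
First v>=0 after going negative at step 12, time=2.4000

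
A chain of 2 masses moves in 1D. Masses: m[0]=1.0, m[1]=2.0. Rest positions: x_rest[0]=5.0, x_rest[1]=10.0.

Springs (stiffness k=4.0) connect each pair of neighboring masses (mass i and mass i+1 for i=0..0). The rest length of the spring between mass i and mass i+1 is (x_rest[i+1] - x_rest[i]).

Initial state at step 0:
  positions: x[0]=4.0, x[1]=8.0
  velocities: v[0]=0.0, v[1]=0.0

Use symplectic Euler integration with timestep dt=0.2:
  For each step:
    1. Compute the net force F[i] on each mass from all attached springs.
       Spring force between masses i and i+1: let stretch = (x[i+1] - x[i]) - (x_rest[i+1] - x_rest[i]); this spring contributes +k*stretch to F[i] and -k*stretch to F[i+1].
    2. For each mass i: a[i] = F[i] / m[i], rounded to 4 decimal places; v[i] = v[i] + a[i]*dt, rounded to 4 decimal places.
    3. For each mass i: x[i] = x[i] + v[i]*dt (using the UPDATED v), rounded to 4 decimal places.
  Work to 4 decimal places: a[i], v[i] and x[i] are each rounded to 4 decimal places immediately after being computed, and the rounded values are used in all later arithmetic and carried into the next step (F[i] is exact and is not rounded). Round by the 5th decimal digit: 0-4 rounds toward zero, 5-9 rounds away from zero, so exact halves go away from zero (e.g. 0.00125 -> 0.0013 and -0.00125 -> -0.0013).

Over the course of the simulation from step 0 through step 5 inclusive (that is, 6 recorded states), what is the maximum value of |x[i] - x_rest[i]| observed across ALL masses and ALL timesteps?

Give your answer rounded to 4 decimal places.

Step 0: x=[4.0000 8.0000] v=[0.0000 0.0000]
Step 1: x=[3.8400 8.0800] v=[-0.8000 0.4000]
Step 2: x=[3.5584 8.2208] v=[-1.4080 0.7040]
Step 3: x=[3.2228 8.3886] v=[-1.6781 0.8390]
Step 4: x=[2.9137 8.5431] v=[-1.5455 0.7727]
Step 5: x=[2.7053 8.6473] v=[-1.0420 0.5209]
Max displacement = 2.2947

Answer: 2.2947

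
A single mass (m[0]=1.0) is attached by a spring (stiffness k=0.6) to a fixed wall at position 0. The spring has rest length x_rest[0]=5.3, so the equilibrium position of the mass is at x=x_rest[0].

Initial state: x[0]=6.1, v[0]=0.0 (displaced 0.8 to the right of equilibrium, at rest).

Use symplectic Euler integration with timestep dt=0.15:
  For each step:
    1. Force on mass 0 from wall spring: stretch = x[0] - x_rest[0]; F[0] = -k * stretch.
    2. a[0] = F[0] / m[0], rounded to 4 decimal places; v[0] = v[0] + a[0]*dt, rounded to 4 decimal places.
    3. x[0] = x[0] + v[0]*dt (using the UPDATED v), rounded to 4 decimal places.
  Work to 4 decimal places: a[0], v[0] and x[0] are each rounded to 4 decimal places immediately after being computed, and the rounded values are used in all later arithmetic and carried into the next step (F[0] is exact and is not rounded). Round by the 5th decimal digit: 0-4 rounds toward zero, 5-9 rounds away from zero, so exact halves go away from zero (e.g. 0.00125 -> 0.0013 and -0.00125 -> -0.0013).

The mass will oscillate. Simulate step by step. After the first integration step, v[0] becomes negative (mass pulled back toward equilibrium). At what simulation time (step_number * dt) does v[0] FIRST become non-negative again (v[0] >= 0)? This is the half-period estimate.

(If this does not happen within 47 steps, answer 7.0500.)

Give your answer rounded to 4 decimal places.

Answer: 4.2000

Derivation:
Step 0: x=[6.1000] v=[0.0000]
Step 1: x=[6.0892] v=[-0.0720]
Step 2: x=[6.0678] v=[-0.1430]
Step 3: x=[6.0360] v=[-0.2121]
Step 4: x=[5.9943] v=[-0.2783]
Step 5: x=[5.9432] v=[-0.3408]
Step 6: x=[5.8834] v=[-0.3987]
Step 7: x=[5.8157] v=[-0.4512]
Step 8: x=[5.7411] v=[-0.4976]
Step 9: x=[5.6605] v=[-0.5373]
Step 10: x=[5.5750] v=[-0.5697]
Step 11: x=[5.4858] v=[-0.5945]
Step 12: x=[5.3941] v=[-0.6112]
Step 13: x=[5.3011] v=[-0.6197]
Step 14: x=[5.2081] v=[-0.6198]
Step 15: x=[5.1164] v=[-0.6115]
Step 16: x=[5.0272] v=[-0.5950]
Step 17: x=[4.9416] v=[-0.5704]
Step 18: x=[4.8609] v=[-0.5382]
Step 19: x=[4.7861] v=[-0.4987]
Step 20: x=[4.7182] v=[-0.4525]
Step 21: x=[4.6582] v=[-0.4001]
Step 22: x=[4.6069] v=[-0.3423]
Step 23: x=[4.5649] v=[-0.2799]
Step 24: x=[4.5328] v=[-0.2137]
Step 25: x=[4.5111] v=[-0.1447]
Step 26: x=[4.5000] v=[-0.0737]
Step 27: x=[4.4997] v=[-0.0017]
Step 28: x=[4.5102] v=[0.0703]
First v>=0 after going negative at step 28, time=4.2000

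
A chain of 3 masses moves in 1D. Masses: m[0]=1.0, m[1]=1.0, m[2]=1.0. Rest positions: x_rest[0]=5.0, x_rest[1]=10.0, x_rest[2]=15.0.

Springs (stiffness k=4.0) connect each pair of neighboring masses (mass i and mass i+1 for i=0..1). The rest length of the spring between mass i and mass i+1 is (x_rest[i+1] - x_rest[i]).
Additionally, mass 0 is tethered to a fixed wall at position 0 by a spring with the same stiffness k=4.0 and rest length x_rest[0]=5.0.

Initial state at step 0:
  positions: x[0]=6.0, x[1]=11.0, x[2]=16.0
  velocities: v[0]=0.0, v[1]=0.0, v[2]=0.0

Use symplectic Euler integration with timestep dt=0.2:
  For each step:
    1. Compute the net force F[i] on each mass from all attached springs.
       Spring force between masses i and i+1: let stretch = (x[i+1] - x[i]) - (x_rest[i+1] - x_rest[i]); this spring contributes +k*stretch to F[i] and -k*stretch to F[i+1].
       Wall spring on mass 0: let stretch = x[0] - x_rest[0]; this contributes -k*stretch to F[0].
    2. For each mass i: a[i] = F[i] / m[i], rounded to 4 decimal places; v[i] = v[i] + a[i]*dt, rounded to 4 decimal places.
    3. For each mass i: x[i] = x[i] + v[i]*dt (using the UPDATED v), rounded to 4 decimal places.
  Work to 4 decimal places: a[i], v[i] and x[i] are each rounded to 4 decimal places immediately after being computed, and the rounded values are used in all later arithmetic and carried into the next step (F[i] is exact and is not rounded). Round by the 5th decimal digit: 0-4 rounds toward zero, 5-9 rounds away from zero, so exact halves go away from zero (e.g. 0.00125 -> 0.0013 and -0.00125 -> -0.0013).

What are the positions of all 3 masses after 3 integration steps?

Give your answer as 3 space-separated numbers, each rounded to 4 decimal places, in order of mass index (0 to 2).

Answer: 5.2755 10.8884 15.9959

Derivation:
Step 0: x=[6.0000 11.0000 16.0000] v=[0.0000 0.0000 0.0000]
Step 1: x=[5.8400 11.0000 16.0000] v=[-0.8000 0.0000 0.0000]
Step 2: x=[5.5712 10.9744 16.0000] v=[-1.3440 -0.1280 0.0000]
Step 3: x=[5.2755 10.8884 15.9959] v=[-1.4784 -0.4301 -0.0205]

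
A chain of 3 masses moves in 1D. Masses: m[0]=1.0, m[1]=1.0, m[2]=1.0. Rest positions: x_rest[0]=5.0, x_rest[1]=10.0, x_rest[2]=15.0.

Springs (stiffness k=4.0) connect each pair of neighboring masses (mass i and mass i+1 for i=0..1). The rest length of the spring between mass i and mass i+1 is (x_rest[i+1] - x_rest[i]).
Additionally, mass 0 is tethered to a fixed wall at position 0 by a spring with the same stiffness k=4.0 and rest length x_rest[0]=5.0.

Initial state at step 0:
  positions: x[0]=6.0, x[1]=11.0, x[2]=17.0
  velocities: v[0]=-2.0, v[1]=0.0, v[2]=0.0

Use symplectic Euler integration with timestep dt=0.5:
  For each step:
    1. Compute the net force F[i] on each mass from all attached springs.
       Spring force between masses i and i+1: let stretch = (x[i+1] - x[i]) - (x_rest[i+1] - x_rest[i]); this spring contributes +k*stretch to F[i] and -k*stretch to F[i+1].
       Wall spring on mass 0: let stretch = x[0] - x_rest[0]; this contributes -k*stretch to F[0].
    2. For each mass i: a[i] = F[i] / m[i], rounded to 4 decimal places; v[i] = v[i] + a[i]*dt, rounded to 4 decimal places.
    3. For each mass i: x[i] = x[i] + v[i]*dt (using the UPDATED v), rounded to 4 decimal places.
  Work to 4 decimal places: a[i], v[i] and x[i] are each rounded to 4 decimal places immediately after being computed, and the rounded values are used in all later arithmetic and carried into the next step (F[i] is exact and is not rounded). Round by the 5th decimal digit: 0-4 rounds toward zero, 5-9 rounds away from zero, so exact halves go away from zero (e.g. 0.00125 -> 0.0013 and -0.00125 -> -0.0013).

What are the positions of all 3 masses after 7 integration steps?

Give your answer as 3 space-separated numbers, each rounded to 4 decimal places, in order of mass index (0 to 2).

Answer: 4.0000 9.0000 13.0000

Derivation:
Step 0: x=[6.0000 11.0000 17.0000] v=[-2.0000 0.0000 0.0000]
Step 1: x=[4.0000 12.0000 16.0000] v=[-4.0000 2.0000 -2.0000]
Step 2: x=[6.0000 9.0000 16.0000] v=[4.0000 -6.0000 0.0000]
Step 3: x=[5.0000 10.0000 14.0000] v=[-2.0000 2.0000 -4.0000]
Step 4: x=[4.0000 10.0000 13.0000] v=[-2.0000 0.0000 -2.0000]
Step 5: x=[5.0000 7.0000 14.0000] v=[2.0000 -6.0000 2.0000]
Step 6: x=[3.0000 9.0000 13.0000] v=[-4.0000 4.0000 -2.0000]
Step 7: x=[4.0000 9.0000 13.0000] v=[2.0000 0.0000 0.0000]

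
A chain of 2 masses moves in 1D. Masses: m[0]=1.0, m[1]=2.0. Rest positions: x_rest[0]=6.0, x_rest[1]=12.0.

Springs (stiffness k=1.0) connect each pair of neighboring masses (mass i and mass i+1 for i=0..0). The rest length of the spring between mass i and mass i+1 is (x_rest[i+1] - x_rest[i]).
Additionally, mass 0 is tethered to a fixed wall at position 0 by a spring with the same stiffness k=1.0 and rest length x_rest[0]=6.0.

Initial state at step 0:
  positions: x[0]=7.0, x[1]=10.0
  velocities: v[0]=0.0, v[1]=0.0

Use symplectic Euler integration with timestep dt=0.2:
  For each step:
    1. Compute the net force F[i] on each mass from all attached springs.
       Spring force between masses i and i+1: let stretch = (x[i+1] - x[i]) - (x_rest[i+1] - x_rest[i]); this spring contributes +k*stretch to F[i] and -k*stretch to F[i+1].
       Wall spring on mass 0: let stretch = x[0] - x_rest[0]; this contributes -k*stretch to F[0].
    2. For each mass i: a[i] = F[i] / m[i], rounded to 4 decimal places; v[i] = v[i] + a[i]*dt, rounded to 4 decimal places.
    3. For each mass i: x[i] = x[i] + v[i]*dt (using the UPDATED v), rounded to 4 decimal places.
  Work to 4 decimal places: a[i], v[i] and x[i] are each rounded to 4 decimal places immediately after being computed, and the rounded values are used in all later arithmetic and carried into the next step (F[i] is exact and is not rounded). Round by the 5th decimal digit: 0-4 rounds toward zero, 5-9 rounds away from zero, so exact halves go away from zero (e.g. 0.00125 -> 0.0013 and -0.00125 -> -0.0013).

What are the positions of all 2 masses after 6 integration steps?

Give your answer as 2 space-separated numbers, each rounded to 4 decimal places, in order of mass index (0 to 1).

Step 0: x=[7.0000 10.0000] v=[0.0000 0.0000]
Step 1: x=[6.8400 10.0600] v=[-0.8000 0.3000]
Step 2: x=[6.5352 10.1756] v=[-1.5240 0.5780]
Step 3: x=[6.1146 10.3384] v=[-2.1030 0.8140]
Step 4: x=[5.6184 10.5367] v=[-2.4812 0.9916]
Step 5: x=[5.0942 10.7567] v=[-2.6212 1.0998]
Step 6: x=[4.5927 10.9834] v=[-2.5075 1.1336]

Answer: 4.5927 10.9834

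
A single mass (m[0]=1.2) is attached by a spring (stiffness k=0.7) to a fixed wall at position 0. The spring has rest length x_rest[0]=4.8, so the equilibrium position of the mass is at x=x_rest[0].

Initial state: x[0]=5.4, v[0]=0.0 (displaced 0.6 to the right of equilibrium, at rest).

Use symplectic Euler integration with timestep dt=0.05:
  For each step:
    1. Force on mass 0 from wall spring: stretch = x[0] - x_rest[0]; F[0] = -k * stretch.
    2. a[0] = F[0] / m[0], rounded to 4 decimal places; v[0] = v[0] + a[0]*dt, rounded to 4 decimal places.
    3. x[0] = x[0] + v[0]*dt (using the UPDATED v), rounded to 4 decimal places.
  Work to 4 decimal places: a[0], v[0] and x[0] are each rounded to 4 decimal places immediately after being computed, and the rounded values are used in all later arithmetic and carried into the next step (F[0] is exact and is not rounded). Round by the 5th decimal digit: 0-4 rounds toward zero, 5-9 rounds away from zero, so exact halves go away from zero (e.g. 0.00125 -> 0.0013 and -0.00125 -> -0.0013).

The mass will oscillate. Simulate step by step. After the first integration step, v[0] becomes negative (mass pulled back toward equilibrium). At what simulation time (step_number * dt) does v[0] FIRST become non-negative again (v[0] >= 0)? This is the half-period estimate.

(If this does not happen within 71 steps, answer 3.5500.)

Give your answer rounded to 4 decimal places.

Answer: 3.5500

Derivation:
Step 0: x=[5.4000] v=[0.0000]
Step 1: x=[5.3991] v=[-0.0175]
Step 2: x=[5.3974] v=[-0.0350]
Step 3: x=[5.3948] v=[-0.0524]
Step 4: x=[5.3913] v=[-0.0698]
Step 5: x=[5.3870] v=[-0.0870]
Step 6: x=[5.3818] v=[-0.1041]
Step 7: x=[5.3757] v=[-0.1211]
Step 8: x=[5.3688] v=[-0.1379]
Step 9: x=[5.3611] v=[-0.1545]
Step 10: x=[5.3526] v=[-0.1709]
Step 11: x=[5.3433] v=[-0.1870]
Step 12: x=[5.3332] v=[-0.2028]
Step 13: x=[5.3223] v=[-0.2184]
Step 14: x=[5.3106] v=[-0.2336]
Step 15: x=[5.2982] v=[-0.2485]
Step 16: x=[5.2851] v=[-0.2630]
Step 17: x=[5.2712] v=[-0.2772]
Step 18: x=[5.2567] v=[-0.2909]
Step 19: x=[5.2415] v=[-0.3042]
Step 20: x=[5.2256] v=[-0.3171]
Step 21: x=[5.2091] v=[-0.3295]
Step 22: x=[5.1920] v=[-0.3414]
Step 23: x=[5.1744] v=[-0.3528]
Step 24: x=[5.1562] v=[-0.3637]
Step 25: x=[5.1375] v=[-0.3741]
Step 26: x=[5.1183] v=[-0.3839]
Step 27: x=[5.0986] v=[-0.3932]
Step 28: x=[5.0785] v=[-0.4019]
Step 29: x=[5.0580] v=[-0.4100]
Step 30: x=[5.0371] v=[-0.4175]
Step 31: x=[5.0159] v=[-0.4244]
Step 32: x=[4.9944] v=[-0.4307]
Step 33: x=[4.9726] v=[-0.4364]
Step 34: x=[4.9505] v=[-0.4414]
Step 35: x=[4.9282] v=[-0.4458]
Step 36: x=[4.9057] v=[-0.4495]
Step 37: x=[4.8831] v=[-0.4526]
Step 38: x=[4.8604] v=[-0.4550]
Step 39: x=[4.8376] v=[-0.4568]
Step 40: x=[4.8147] v=[-0.4579]
Step 41: x=[4.7918] v=[-0.4583]
Step 42: x=[4.7689] v=[-0.4581]
Step 43: x=[4.7460] v=[-0.4572]
Step 44: x=[4.7232] v=[-0.4556]
Step 45: x=[4.7005] v=[-0.4534]
Step 46: x=[4.6780] v=[-0.4505]
Step 47: x=[4.6557] v=[-0.4469]
Step 48: x=[4.6336] v=[-0.4427]
Step 49: x=[4.6117] v=[-0.4378]
Step 50: x=[4.5901] v=[-0.4323]
Step 51: x=[4.5688] v=[-0.4262]
Step 52: x=[4.5478] v=[-0.4195]
Step 53: x=[4.5272] v=[-0.4121]
Step 54: x=[4.5070] v=[-0.4041]
Step 55: x=[4.4872] v=[-0.3956]
Step 56: x=[4.4679] v=[-0.3865]
Step 57: x=[4.4491] v=[-0.3768]
Step 58: x=[4.4308] v=[-0.3666]
Step 59: x=[4.4130] v=[-0.3558]
Step 60: x=[4.3958] v=[-0.3445]
Step 61: x=[4.3792] v=[-0.3327]
Step 62: x=[4.3632] v=[-0.3204]
Step 63: x=[4.3478] v=[-0.3077]
Step 64: x=[4.3331] v=[-0.2945]
Step 65: x=[4.3191] v=[-0.2809]
Step 66: x=[4.3058] v=[-0.2669]
Step 67: x=[4.2932] v=[-0.2525]
Step 68: x=[4.2813] v=[-0.2377]
Step 69: x=[4.2702] v=[-0.2226]
Step 70: x=[4.2598] v=[-0.2071]
Step 71: x=[4.2502] v=[-0.1913]
v[0] did not become non-negative within 71 steps; using fallback time=3.5500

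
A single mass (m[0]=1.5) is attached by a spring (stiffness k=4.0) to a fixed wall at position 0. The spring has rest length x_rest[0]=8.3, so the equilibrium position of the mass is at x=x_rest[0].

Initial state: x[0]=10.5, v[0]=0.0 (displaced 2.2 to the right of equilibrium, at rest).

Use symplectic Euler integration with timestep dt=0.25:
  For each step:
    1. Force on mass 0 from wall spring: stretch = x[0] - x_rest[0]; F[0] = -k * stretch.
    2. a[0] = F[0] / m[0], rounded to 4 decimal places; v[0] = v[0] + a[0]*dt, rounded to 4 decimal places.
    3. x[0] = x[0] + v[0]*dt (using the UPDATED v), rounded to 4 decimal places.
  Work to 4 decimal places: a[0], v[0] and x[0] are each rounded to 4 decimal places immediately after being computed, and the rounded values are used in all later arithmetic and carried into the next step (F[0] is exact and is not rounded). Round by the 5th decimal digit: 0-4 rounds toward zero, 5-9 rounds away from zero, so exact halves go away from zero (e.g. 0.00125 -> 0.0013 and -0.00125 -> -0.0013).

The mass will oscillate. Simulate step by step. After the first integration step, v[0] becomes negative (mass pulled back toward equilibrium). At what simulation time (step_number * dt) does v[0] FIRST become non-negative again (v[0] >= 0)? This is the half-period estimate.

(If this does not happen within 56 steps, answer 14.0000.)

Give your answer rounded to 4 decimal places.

Step 0: x=[10.5000] v=[0.0000]
Step 1: x=[10.1333] v=[-1.4667]
Step 2: x=[9.4611] v=[-2.6889]
Step 3: x=[8.5954] v=[-3.4630]
Step 4: x=[7.6804] v=[-3.6599]
Step 5: x=[6.8687] v=[-3.2468]
Step 6: x=[6.2956] v=[-2.2926]
Step 7: x=[6.0565] v=[-0.9563]
Step 8: x=[6.1914] v=[0.5394]
First v>=0 after going negative at step 8, time=2.0000

Answer: 2.0000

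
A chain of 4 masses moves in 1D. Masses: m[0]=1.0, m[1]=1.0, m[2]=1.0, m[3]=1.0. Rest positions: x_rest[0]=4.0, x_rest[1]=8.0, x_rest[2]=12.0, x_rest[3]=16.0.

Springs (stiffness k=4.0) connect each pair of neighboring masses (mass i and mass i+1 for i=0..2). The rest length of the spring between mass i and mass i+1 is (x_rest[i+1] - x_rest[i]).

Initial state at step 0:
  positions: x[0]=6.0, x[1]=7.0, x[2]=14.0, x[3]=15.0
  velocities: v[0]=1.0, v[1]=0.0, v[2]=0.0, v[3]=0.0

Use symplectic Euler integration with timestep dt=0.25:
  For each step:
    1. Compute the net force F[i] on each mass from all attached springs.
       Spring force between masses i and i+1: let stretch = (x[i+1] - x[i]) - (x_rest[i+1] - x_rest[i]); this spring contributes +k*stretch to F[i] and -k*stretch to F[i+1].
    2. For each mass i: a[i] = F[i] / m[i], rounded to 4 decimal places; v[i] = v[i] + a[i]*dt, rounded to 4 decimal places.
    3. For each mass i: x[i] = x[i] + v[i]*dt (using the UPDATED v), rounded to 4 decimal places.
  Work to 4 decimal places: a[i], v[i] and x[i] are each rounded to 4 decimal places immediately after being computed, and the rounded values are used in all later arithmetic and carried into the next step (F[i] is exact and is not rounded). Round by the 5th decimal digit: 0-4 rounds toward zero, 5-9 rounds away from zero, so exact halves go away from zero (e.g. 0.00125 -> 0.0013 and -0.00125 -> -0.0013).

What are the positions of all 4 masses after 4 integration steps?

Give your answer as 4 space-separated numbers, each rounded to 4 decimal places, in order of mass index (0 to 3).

Answer: 4.5977 9.6055 11.8477 16.9493

Derivation:
Step 0: x=[6.0000 7.0000 14.0000 15.0000] v=[1.0000 0.0000 0.0000 0.0000]
Step 1: x=[5.5000 8.5000 12.5000 15.7500] v=[-2.0000 6.0000 -6.0000 3.0000]
Step 2: x=[4.7500 10.2500 10.8125 16.6875] v=[-3.0000 7.0000 -6.7500 3.7500]
Step 3: x=[4.3750 10.7656 10.4531 17.1563] v=[-1.5000 2.0625 -1.4375 1.8750]
Step 4: x=[4.5977 9.6055 11.8477 16.9493] v=[0.8906 -4.6406 5.5782 -0.8282]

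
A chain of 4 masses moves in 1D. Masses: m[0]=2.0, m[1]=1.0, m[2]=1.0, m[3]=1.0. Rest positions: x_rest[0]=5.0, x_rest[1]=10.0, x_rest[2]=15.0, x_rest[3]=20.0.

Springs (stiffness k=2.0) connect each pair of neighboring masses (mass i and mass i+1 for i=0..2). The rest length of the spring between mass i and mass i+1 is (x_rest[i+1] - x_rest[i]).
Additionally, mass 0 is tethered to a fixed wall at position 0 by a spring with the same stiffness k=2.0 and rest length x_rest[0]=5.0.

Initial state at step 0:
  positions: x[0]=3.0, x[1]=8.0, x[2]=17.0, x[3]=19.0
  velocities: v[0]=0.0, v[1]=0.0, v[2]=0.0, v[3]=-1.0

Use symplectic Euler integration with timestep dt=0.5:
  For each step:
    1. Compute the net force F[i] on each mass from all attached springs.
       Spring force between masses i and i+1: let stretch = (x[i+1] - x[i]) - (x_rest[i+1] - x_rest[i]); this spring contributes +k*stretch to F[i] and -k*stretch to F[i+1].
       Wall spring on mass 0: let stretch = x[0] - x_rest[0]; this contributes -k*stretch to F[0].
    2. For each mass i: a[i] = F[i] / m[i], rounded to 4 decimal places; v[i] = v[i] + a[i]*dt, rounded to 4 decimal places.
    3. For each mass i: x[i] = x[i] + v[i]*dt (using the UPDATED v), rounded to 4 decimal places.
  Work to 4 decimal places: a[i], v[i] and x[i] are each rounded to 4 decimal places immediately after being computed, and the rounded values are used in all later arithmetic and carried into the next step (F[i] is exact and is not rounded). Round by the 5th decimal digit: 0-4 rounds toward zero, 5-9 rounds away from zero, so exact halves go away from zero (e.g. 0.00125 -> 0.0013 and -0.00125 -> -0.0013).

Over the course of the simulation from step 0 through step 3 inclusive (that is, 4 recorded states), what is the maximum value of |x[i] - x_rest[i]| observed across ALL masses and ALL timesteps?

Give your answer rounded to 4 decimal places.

Answer: 3.5000

Derivation:
Step 0: x=[3.0000 8.0000 17.0000 19.0000] v=[0.0000 0.0000 0.0000 -1.0000]
Step 1: x=[3.5000 10.0000 13.5000 20.0000] v=[1.0000 4.0000 -7.0000 2.0000]
Step 2: x=[4.7500 10.5000 11.5000 20.2500] v=[2.5000 1.0000 -4.0000 0.5000]
Step 3: x=[6.2500 8.6250 13.3750 18.6250] v=[3.0000 -3.7500 3.7500 -3.2500]
Max displacement = 3.5000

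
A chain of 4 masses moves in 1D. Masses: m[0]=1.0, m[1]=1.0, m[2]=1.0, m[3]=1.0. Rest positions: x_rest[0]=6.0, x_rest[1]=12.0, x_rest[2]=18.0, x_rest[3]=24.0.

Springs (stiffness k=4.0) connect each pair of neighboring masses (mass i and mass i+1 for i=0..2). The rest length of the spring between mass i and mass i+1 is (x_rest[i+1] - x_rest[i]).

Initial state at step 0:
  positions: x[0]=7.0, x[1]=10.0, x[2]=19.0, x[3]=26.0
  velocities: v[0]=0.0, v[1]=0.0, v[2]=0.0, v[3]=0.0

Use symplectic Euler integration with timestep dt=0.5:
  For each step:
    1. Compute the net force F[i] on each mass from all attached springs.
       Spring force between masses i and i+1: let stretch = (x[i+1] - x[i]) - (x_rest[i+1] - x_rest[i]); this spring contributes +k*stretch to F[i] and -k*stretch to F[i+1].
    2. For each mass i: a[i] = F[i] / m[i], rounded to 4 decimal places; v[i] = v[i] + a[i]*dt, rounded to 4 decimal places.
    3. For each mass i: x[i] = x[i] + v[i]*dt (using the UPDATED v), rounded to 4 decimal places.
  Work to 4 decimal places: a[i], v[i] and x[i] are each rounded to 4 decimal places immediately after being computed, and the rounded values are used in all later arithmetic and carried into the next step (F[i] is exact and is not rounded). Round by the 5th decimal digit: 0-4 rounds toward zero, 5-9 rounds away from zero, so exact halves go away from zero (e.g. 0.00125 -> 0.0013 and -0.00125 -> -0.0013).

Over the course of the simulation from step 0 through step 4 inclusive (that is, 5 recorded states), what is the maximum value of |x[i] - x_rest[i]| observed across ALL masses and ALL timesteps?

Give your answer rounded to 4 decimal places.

Answer: 4.0000

Derivation:
Step 0: x=[7.0000 10.0000 19.0000 26.0000] v=[0.0000 0.0000 0.0000 0.0000]
Step 1: x=[4.0000 16.0000 17.0000 25.0000] v=[-6.0000 12.0000 -4.0000 -2.0000]
Step 2: x=[7.0000 11.0000 22.0000 22.0000] v=[6.0000 -10.0000 10.0000 -6.0000]
Step 3: x=[8.0000 13.0000 16.0000 25.0000] v=[2.0000 4.0000 -12.0000 6.0000]
Step 4: x=[8.0000 13.0000 16.0000 25.0000] v=[0.0000 0.0000 0.0000 0.0000]
Max displacement = 4.0000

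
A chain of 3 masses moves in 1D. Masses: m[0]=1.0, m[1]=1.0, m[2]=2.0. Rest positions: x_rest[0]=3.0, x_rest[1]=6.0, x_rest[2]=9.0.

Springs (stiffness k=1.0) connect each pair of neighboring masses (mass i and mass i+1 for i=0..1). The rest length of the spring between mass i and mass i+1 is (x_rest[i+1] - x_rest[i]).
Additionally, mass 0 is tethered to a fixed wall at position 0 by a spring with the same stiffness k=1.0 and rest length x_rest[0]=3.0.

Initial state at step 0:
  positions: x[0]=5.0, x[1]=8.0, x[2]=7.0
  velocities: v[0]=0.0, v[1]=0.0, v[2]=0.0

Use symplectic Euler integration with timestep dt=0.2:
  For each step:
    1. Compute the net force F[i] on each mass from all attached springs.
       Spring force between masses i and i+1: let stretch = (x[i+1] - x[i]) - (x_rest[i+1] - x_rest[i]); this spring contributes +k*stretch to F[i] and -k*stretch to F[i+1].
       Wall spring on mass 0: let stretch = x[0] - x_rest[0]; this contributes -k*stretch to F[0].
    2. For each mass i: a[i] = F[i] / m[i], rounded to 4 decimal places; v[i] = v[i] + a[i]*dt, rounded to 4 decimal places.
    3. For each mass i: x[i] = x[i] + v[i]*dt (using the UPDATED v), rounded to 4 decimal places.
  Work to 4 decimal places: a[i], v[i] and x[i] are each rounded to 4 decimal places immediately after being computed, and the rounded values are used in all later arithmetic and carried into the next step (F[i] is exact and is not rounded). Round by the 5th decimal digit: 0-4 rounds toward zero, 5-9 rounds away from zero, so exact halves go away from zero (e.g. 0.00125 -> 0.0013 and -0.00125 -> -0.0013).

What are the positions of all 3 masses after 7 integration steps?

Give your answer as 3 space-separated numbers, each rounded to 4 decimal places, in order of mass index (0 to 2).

Answer: 2.8536 4.8982 8.7042

Derivation:
Step 0: x=[5.0000 8.0000 7.0000] v=[0.0000 0.0000 0.0000]
Step 1: x=[4.9200 7.8400 7.0800] v=[-0.4000 -0.8000 0.4000]
Step 2: x=[4.7600 7.5328 7.2352] v=[-0.8000 -1.5360 0.7760]
Step 3: x=[4.5205 7.1028 7.4564] v=[-1.1974 -2.1501 1.1058]
Step 4: x=[4.2035 6.5836 7.7305] v=[-1.5850 -2.5958 1.3704]
Step 5: x=[3.8136 6.0151 8.0416] v=[-1.9497 -2.8424 1.5557]
Step 6: x=[3.3592 5.4396 8.3722] v=[-2.2721 -2.8774 1.6531]
Step 7: x=[2.8536 4.8982 8.7042] v=[-2.5279 -2.7070 1.6598]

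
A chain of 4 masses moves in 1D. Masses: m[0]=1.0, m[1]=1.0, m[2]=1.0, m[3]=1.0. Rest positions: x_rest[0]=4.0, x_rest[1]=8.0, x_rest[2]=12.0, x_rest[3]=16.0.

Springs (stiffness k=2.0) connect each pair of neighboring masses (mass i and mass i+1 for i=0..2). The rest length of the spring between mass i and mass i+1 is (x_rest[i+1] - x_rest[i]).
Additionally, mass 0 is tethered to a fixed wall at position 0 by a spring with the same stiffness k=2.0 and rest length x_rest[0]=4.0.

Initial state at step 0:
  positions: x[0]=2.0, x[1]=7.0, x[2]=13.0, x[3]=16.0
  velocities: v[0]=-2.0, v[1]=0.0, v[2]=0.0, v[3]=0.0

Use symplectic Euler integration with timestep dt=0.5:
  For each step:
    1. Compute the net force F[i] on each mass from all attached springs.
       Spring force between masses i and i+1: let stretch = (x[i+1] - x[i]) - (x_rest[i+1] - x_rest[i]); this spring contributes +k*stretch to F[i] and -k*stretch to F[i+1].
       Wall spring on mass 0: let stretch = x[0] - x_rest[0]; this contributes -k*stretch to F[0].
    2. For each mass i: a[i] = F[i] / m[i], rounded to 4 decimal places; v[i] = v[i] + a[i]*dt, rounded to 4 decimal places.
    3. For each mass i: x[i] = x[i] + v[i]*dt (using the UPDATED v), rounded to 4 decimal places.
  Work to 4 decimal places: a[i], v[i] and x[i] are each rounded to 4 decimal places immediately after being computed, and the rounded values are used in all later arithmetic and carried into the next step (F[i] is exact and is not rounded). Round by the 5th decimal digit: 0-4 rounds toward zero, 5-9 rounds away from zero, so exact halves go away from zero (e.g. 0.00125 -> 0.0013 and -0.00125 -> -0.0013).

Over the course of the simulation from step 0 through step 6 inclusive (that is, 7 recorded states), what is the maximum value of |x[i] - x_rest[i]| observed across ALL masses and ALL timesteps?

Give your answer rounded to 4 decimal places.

Step 0: x=[2.0000 7.0000 13.0000 16.0000] v=[-2.0000 0.0000 0.0000 0.0000]
Step 1: x=[2.5000 7.5000 11.5000 16.5000] v=[1.0000 1.0000 -3.0000 1.0000]
Step 2: x=[4.2500 7.5000 10.5000 16.5000] v=[3.5000 0.0000 -2.0000 0.0000]
Step 3: x=[5.5000 7.3750 11.0000 15.5000] v=[2.5000 -0.2500 1.0000 -2.0000]
Step 4: x=[4.9375 8.1250 11.9375 14.2500] v=[-1.1250 1.5000 1.8750 -2.5000]
Step 5: x=[3.5000 9.1875 12.1250 13.8438] v=[-2.8750 2.1250 0.3750 -0.8125]
Step 6: x=[3.1563 8.8750 11.7032 14.5782] v=[-0.6875 -0.6250 -0.8437 1.4687]
Max displacement = 2.1562

Answer: 2.1562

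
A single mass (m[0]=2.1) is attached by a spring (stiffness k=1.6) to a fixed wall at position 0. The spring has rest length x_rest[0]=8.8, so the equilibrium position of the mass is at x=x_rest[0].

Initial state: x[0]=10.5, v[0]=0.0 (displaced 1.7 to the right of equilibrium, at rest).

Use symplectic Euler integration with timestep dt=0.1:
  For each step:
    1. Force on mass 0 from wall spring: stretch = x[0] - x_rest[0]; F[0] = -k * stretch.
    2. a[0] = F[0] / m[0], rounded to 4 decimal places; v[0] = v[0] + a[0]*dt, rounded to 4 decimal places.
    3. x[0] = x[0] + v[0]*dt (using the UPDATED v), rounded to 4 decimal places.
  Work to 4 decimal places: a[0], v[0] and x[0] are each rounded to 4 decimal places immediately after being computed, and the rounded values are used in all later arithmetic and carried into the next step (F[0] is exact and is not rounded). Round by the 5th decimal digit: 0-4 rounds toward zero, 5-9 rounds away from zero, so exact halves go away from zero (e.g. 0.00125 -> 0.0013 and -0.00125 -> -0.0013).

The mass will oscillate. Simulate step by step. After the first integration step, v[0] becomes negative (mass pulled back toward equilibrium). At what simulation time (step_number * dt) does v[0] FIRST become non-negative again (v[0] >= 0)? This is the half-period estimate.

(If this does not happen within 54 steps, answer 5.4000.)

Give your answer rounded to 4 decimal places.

Step 0: x=[10.5000] v=[0.0000]
Step 1: x=[10.4871] v=[-0.1295]
Step 2: x=[10.4613] v=[-0.2580]
Step 3: x=[10.4228] v=[-0.3846]
Step 4: x=[10.3720] v=[-0.5082]
Step 5: x=[10.3092] v=[-0.6280]
Step 6: x=[10.2349] v=[-0.7430]
Step 7: x=[10.1497] v=[-0.8523]
Step 8: x=[10.0542] v=[-0.9551]
Step 9: x=[9.9491] v=[-1.0507]
Step 10: x=[9.8353] v=[-1.1383]
Step 11: x=[9.7136] v=[-1.2172]
Step 12: x=[9.5849] v=[-1.2868]
Step 13: x=[9.4502] v=[-1.3466]
Step 14: x=[9.3106] v=[-1.3961]
Step 15: x=[9.1671] v=[-1.4350]
Step 16: x=[9.0208] v=[-1.4630]
Step 17: x=[8.8728] v=[-1.4798]
Step 18: x=[8.7243] v=[-1.4854]
Step 19: x=[8.5763] v=[-1.4796]
Step 20: x=[8.4300] v=[-1.4626]
Step 21: x=[8.2866] v=[-1.4344]
Step 22: x=[8.1471] v=[-1.3953]
Step 23: x=[8.0125] v=[-1.3456]
Step 24: x=[7.8839] v=[-1.2856]
Step 25: x=[7.7623] v=[-1.2158]
Step 26: x=[7.6486] v=[-1.1367]
Step 27: x=[7.5437] v=[-1.0490]
Step 28: x=[7.4484] v=[-0.9533]
Step 29: x=[7.3634] v=[-0.8503]
Step 30: x=[7.2893] v=[-0.7408]
Step 31: x=[7.2267] v=[-0.6257]
Step 32: x=[7.1761] v=[-0.5058]
Step 33: x=[7.1379] v=[-0.3821]
Step 34: x=[7.1124] v=[-0.2555]
Step 35: x=[7.0997] v=[-0.1269]
Step 36: x=[7.1000] v=[0.0027]
First v>=0 after going negative at step 36, time=3.6000

Answer: 3.6000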